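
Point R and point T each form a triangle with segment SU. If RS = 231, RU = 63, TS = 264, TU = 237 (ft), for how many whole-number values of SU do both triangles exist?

From triangle RSU: 168 < SU < 294.
From triangle TSU: 27 < SU < 501.
Intersection: 168 < SU < 294, so integers 169 through 293: 125 values.

125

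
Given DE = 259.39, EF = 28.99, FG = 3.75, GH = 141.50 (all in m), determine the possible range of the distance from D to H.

The maximum is all hops collinear in one direction: 259.39 + 28.99 + 3.75 + 141.50 = 433.63.
The longest hop is 259.39; the others sum to 174.24. Folding the others back against it leaves at least 259.39 − 174.24 = 85.15.

85.15 ≤ DH ≤ 433.63 m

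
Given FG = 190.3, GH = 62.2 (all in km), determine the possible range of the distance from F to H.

128.1 ≤ FH ≤ 252.5 km

By the triangle inequality, |190.3 − 62.2| ≤ FH ≤ 190.3 + 62.2.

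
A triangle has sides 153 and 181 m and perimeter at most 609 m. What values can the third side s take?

Triangle inequality alone gives 28 < s < 334.
The perimeter condition gives s ≤ 609 − 153 − 181 = 275.
Intersecting the two: 28 < s ≤ 275.

28 < s ≤ 275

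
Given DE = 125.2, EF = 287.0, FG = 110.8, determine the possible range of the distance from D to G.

51.0 ≤ DG ≤ 523.0

The maximum is all hops collinear in one direction: 125.2 + 287.0 + 110.8 = 523.0.
The longest hop is 287.0; the others sum to 236.0. Folding the others back against it leaves at least 287.0 − 236.0 = 51.0.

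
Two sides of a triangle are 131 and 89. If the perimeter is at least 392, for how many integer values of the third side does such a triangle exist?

48

Triangle inequality: 42 < x < 220. Perimeter ≥ 392 gives x ≥ 392 − 131 − 89 = 172.
So 172 ≤ x < 220; integers 172 through 219: 48 values.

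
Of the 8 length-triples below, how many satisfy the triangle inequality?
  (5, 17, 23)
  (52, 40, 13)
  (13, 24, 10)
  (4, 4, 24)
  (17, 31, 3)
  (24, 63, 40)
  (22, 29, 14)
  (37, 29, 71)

3

(5,17,23): 5+17 ≤ 23 → not valid
(13,40,52): 13+40 > 52 → valid
(10,13,24): 10+13 ≤ 24 → not valid
(4,4,24): 4+4 ≤ 24 → not valid
(3,17,31): 3+17 ≤ 31 → not valid
(24,40,63): 24+40 > 63 → valid
(14,22,29): 14+22 > 29 → valid
(29,37,71): 29+37 ≤ 71 → not valid
3 of the 8 triples form a triangle.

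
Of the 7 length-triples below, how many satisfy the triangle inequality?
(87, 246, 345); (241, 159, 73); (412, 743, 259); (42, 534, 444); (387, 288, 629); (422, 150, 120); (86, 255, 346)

(87,246,345): 87+246 ≤ 345 → not valid
(73,159,241): 73+159 ≤ 241 → not valid
(259,412,743): 259+412 ≤ 743 → not valid
(42,444,534): 42+444 ≤ 534 → not valid
(288,387,629): 288+387 > 629 → valid
(120,150,422): 120+150 ≤ 422 → not valid
(86,255,346): 86+255 ≤ 346 → not valid
1 of the 7 triples forms a triangle.

1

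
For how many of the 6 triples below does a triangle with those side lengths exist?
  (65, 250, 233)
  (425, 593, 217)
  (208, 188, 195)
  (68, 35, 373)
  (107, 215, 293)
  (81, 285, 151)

(65,233,250): 65+233 > 250 → valid
(217,425,593): 217+425 > 593 → valid
(188,195,208): 188+195 > 208 → valid
(35,68,373): 35+68 ≤ 373 → not valid
(107,215,293): 107+215 > 293 → valid
(81,151,285): 81+151 ≤ 285 → not valid
4 of the 6 triples form a triangle.

4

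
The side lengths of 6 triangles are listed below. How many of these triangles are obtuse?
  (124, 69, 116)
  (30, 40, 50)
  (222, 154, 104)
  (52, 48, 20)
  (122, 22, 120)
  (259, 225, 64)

(124,69,116): 69²+116² = 18217 > 15376 = 124² → acute
(30,40,50): 30²+40² = 2500 = 50² → right
(222,154,104): 104²+154² = 34532 < 49284 = 222² → obtuse
(52,48,20): 20²+48² = 2704 = 52² → right
(122,22,120): 22²+120² = 14884 = 122² → right
(259,225,64): 64²+225² = 54721 < 67081 = 259² → obtuse
2 of the 6 are obtuse.

2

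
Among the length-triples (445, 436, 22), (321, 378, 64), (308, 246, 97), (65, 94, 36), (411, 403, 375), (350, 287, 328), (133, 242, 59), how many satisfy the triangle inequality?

(22,436,445): 22+436 > 445 → valid
(64,321,378): 64+321 > 378 → valid
(97,246,308): 97+246 > 308 → valid
(36,65,94): 36+65 > 94 → valid
(375,403,411): 375+403 > 411 → valid
(287,328,350): 287+328 > 350 → valid
(59,133,242): 59+133 ≤ 242 → not valid
6 of the 7 triples form a triangle.

6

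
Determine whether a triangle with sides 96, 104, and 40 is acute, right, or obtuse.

Compare the square of the longest side to the sum of squares of the other two: 40² + 96² = 10816 = 104².

right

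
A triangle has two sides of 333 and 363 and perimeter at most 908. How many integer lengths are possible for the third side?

182

Triangle inequality: 30 < x < 696. Perimeter ≤ 908 gives x ≤ 908 − 333 − 363 = 212.
So 30 < x ≤ 212; integers 31 through 212: 182 values.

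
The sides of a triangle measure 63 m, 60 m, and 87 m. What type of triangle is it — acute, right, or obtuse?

right

Compare the square of the longest side to the sum of squares of the other two: 60² + 63² = 7569 = 87².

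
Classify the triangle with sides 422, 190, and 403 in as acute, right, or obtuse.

acute

Compare the square of the longest side to the sum of squares of the other two: 190² + 403² = 198509 > 178084 = 422².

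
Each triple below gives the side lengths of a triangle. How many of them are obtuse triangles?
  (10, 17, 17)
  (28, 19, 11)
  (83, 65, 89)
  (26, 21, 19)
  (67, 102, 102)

1

(10,17,17): 10²+17² = 389 > 289 = 17² → acute
(28,19,11): 11²+19² = 482 < 784 = 28² → obtuse
(83,65,89): 65²+83² = 11114 > 7921 = 89² → acute
(26,21,19): 19²+21² = 802 > 676 = 26² → acute
(67,102,102): 67²+102² = 14893 > 10404 = 102² → acute
1 of the 5 is obtuse.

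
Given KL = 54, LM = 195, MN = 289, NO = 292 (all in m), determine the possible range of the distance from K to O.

0 ≤ KO ≤ 830 m

The maximum is all hops collinear in one direction: 54 + 195 + 289 + 292 = 830.
The longest hop is 292; the others sum to 538. Since 292 ≤ 538, the path can fold back on itself completely, so the minimum distance is 0.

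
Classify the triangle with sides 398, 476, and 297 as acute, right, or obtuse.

acute

Compare the square of the longest side to the sum of squares of the other two: 297² + 398² = 246613 > 226576 = 476².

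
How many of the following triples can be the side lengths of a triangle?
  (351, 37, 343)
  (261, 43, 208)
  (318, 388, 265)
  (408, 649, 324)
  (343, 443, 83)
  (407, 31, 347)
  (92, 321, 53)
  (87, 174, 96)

(37,343,351): 37+343 > 351 → valid
(43,208,261): 43+208 ≤ 261 → not valid
(265,318,388): 265+318 > 388 → valid
(324,408,649): 324+408 > 649 → valid
(83,343,443): 83+343 ≤ 443 → not valid
(31,347,407): 31+347 ≤ 407 → not valid
(53,92,321): 53+92 ≤ 321 → not valid
(87,96,174): 87+96 > 174 → valid
4 of the 8 triples form a triangle.

4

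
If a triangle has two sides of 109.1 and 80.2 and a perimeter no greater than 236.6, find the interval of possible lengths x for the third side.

Triangle inequality alone gives 28.9 < x < 189.3.
The perimeter condition gives x ≤ 236.6 − 109.1 − 80.2 = 47.3.
Intersecting the two: 28.9 < x ≤ 47.3.

28.9 < x ≤ 47.3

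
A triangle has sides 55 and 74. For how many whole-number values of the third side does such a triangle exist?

109

The third side lies in the open interval (19, 129).
Integers from 20 to 128 inclusive: 128 − 20 + 1 = 109.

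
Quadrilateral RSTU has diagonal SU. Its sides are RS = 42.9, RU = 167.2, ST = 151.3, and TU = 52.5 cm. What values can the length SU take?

From triangle RSU: |42.9 − 167.2| < SU < 42.9 + 167.2, i.e. 124.3 < SU < 210.1.
From triangle TSU: 98.8 < SU < 203.8.
Both must hold, so SU lies in the intersection.

124.3 < SU < 203.8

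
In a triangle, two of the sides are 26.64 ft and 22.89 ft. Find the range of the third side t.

3.75 < t < 49.53 (ft)

By the triangle inequality, t must be less than 26.64 + 22.89 = 49.53 and greater than |26.64 − 22.89| = 3.75.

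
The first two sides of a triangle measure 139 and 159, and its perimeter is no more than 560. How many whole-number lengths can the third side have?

242

Triangle inequality: 20 < x < 298. Perimeter ≤ 560 gives x ≤ 560 − 139 − 159 = 262.
So 20 < x ≤ 262; integers 21 through 262: 242 values.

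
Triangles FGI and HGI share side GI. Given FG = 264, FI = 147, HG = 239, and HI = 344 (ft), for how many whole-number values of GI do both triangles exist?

293

From triangle FGI: 117 < GI < 411.
From triangle HGI: 105 < GI < 583.
Intersection: 117 < GI < 411, so integers 118 through 410: 293 values.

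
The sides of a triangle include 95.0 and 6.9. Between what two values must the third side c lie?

By the triangle inequality, c must be less than 95.0 + 6.9 = 101.9 and greater than |95.0 − 6.9| = 88.1.

88.1 < c < 101.9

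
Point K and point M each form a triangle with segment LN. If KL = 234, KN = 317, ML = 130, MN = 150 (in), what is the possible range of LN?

83 < LN < 280

From triangle KLN: |234 − 317| < LN < 234 + 317, i.e. 83 < LN < 551.
From triangle MLN: 20 < LN < 280.
Both must hold, so LN lies in the intersection.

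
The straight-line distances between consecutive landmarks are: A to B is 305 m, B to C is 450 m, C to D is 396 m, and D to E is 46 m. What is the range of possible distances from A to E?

0 ≤ AE ≤ 1197 m

The maximum is all hops collinear in one direction: 305 + 450 + 396 + 46 = 1197.
The longest hop is 450; the others sum to 747. Since 450 ≤ 747, the path can fold back on itself completely, so the minimum distance is 0.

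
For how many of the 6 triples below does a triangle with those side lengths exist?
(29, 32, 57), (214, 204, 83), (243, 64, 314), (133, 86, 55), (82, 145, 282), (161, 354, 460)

4

(29,32,57): 29+32 > 57 → valid
(83,204,214): 83+204 > 214 → valid
(64,243,314): 64+243 ≤ 314 → not valid
(55,86,133): 55+86 > 133 → valid
(82,145,282): 82+145 ≤ 282 → not valid
(161,354,460): 161+354 > 460 → valid
4 of the 6 triples form a triangle.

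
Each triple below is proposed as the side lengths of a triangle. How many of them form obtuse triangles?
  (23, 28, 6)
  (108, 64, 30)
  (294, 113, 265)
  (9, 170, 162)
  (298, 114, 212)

(23,28,6): 6²+23² = 565 < 784 = 28² → obtuse
(108,64,30): 30+64 ≤ 108, not a triangle
(294,113,265): 113²+265² = 82994 < 86436 = 294² → obtuse
(9,170,162): 9²+162² = 26325 < 28900 = 170² → obtuse
(298,114,212): 114²+212² = 57940 < 88804 = 298² → obtuse
4 of the 5 are obtuse.

4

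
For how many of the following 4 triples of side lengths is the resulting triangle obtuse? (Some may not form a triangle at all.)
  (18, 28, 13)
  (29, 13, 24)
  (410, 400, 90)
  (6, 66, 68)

(18,28,13): 13²+18² = 493 < 784 = 28² → obtuse
(29,13,24): 13²+24² = 745 < 841 = 29² → obtuse
(410,400,90): 90²+400² = 168100 = 410² → right
(6,66,68): 6²+66² = 4392 < 4624 = 68² → obtuse
3 of the 4 are obtuse.

3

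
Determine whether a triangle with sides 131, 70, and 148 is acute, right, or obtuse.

Compare the square of the longest side to the sum of squares of the other two: 70² + 131² = 22061 > 21904 = 148².

acute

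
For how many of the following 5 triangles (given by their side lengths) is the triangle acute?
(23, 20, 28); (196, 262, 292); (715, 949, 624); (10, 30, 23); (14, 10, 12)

(23,20,28): 20²+23² = 929 > 784 = 28² → acute
(196,262,292): 196²+262² = 107060 > 85264 = 292² → acute
(715,949,624): 624²+715² = 900601 = 949² → right
(10,30,23): 10²+23² = 629 < 900 = 30² → obtuse
(14,10,12): 10²+12² = 244 > 196 = 14² → acute
3 of the 5 are acute.

3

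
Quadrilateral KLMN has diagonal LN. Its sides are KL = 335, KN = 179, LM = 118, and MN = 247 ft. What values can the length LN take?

From triangle KLN: |335 − 179| < LN < 335 + 179, i.e. 156 < LN < 514.
From triangle MLN: 129 < LN < 365.
Both must hold, so LN lies in the intersection.

156 < LN < 365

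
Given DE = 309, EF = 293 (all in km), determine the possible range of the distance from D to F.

16 ≤ DF ≤ 602 km

By the triangle inequality, |309 − 293| ≤ DF ≤ 309 + 293.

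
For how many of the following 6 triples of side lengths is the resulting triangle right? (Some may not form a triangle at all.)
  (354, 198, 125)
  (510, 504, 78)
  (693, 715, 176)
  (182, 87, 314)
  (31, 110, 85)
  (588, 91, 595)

3

(354,198,125): 125+198 ≤ 354, not a triangle
(510,504,78): 78²+504² = 260100 = 510² → right
(693,715,176): 176²+693² = 511225 = 715² → right
(182,87,314): 87+182 ≤ 314, not a triangle
(31,110,85): 31²+85² = 8186 < 12100 = 110² → obtuse
(588,91,595): 91²+588² = 354025 = 595² → right
3 of the 6 are right.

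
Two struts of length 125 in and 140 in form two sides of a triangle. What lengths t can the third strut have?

15 < t < 265

By the triangle inequality, t must be less than 125 + 140 = 265 and greater than |125 − 140| = 15.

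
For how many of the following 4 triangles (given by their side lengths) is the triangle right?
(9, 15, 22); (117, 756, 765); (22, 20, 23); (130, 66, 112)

(9,15,22): 9²+15² = 306 < 484 = 22² → obtuse
(117,756,765): 117²+756² = 585225 = 765² → right
(22,20,23): 20²+22² = 884 > 529 = 23² → acute
(130,66,112): 66²+112² = 16900 = 130² → right
2 of the 4 are right.

2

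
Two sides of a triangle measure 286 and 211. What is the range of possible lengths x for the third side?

By the triangle inequality, x must be less than 286 + 211 = 497 and greater than |286 − 211| = 75.

75 < x < 497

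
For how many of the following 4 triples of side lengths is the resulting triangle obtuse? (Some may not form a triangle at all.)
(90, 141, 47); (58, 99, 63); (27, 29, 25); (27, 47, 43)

(90,141,47): 47+90 ≤ 141, not a triangle
(58,99,63): 58²+63² = 7333 < 9801 = 99² → obtuse
(27,29,25): 25²+27² = 1354 > 841 = 29² → acute
(27,47,43): 27²+43² = 2578 > 2209 = 47² → acute
1 of the 4 is obtuse.

1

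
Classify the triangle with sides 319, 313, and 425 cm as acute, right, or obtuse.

Compare the square of the longest side to the sum of squares of the other two: 313² + 319² = 199730 > 180625 = 425².

acute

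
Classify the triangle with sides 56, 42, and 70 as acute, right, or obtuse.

right

Compare the square of the longest side to the sum of squares of the other two: 42² + 56² = 4900 = 70².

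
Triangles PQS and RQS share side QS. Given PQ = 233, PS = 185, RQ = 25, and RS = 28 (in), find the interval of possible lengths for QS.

48 < QS < 53

From triangle PQS: |233 − 185| < QS < 233 + 185, i.e. 48 < QS < 418.
From triangle RQS: 3 < QS < 53.
Both must hold, so QS lies in the intersection.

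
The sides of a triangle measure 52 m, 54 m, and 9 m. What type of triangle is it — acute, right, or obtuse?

obtuse

Compare the square of the longest side to the sum of squares of the other two: 9² + 52² = 2785 < 2916 = 54².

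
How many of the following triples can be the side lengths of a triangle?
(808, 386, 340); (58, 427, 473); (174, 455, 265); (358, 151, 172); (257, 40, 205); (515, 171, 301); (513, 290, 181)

(340,386,808): 340+386 ≤ 808 → not valid
(58,427,473): 58+427 > 473 → valid
(174,265,455): 174+265 ≤ 455 → not valid
(151,172,358): 151+172 ≤ 358 → not valid
(40,205,257): 40+205 ≤ 257 → not valid
(171,301,515): 171+301 ≤ 515 → not valid
(181,290,513): 181+290 ≤ 513 → not valid
1 of the 7 triples forms a triangle.

1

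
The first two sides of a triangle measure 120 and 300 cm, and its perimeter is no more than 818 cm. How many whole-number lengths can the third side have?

Triangle inequality: 180 < x < 420. Perimeter ≤ 818 gives x ≤ 818 − 120 − 300 = 398.
So 180 < x ≤ 398; integers 181 through 398: 218 values.

218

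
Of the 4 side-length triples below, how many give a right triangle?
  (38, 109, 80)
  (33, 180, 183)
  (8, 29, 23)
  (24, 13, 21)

(38,109,80): 38²+80² = 7844 < 11881 = 109² → obtuse
(33,180,183): 33²+180² = 33489 = 183² → right
(8,29,23): 8²+23² = 593 < 841 = 29² → obtuse
(24,13,21): 13²+21² = 610 > 576 = 24² → acute
1 of the 4 is right.

1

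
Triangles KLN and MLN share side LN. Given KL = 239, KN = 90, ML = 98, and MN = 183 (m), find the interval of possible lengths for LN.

149 < LN < 281

From triangle KLN: |239 − 90| < LN < 239 + 90, i.e. 149 < LN < 329.
From triangle MLN: 85 < LN < 281.
Both must hold, so LN lies in the intersection.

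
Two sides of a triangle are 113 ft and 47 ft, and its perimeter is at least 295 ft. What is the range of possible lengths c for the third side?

135 ≤ c < 160

Triangle inequality alone gives 66 < c < 160.
The perimeter condition gives c ≥ 295 − 113 − 47 = 135.
Intersecting the two: 135 ≤ c < 160.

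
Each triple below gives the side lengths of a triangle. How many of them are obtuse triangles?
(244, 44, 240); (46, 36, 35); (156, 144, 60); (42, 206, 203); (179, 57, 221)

(244,44,240): 44²+240² = 59536 = 244² → right
(46,36,35): 35²+36² = 2521 > 2116 = 46² → acute
(156,144,60): 60²+144² = 24336 = 156² → right
(42,206,203): 42²+203² = 42973 > 42436 = 206² → acute
(179,57,221): 57²+179² = 35290 < 48841 = 221² → obtuse
1 of the 5 is obtuse.

1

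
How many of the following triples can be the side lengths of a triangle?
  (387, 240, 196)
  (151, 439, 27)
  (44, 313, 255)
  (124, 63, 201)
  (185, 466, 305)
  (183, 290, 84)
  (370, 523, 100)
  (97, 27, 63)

2

(196,240,387): 196+240 > 387 → valid
(27,151,439): 27+151 ≤ 439 → not valid
(44,255,313): 44+255 ≤ 313 → not valid
(63,124,201): 63+124 ≤ 201 → not valid
(185,305,466): 185+305 > 466 → valid
(84,183,290): 84+183 ≤ 290 → not valid
(100,370,523): 100+370 ≤ 523 → not valid
(27,63,97): 27+63 ≤ 97 → not valid
2 of the 8 triples form a triangle.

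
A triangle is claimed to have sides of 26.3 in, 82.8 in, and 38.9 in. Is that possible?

No

The longest side is 82.8, but the other two sum to only 65.2.
65.2 < 82.8, so the triangle inequality fails.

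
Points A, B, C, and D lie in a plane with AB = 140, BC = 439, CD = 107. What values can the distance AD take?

192 ≤ AD ≤ 686

The maximum is all hops collinear in one direction: 140 + 439 + 107 = 686.
The longest hop is 439; the others sum to 247. Folding the others back against it leaves at least 439 − 247 = 192.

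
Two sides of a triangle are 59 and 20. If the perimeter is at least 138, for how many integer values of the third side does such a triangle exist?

Triangle inequality: 39 < x < 79. Perimeter ≥ 138 gives x ≥ 138 − 59 − 20 = 59.
So 59 ≤ x < 79; integers 59 through 78: 20 values.

20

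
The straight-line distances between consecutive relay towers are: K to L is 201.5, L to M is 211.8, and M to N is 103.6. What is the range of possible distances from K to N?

0 ≤ KN ≤ 516.9

The maximum is all hops collinear in one direction: 201.5 + 211.8 + 103.6 = 516.9.
The longest hop is 211.8; the others sum to 305.1. Since 211.8 ≤ 305.1, the path can fold back on itself completely, so the minimum distance is 0.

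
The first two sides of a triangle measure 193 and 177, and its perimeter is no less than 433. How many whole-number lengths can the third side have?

307

Triangle inequality: 16 < x < 370. Perimeter ≥ 433 gives x ≥ 433 − 193 − 177 = 63.
So 63 ≤ x < 370; integers 63 through 369: 307 values.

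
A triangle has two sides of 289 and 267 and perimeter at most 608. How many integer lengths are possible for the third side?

Triangle inequality: 22 < x < 556. Perimeter ≤ 608 gives x ≤ 608 − 289 − 267 = 52.
So 22 < x ≤ 52; integers 23 through 52: 30 values.

30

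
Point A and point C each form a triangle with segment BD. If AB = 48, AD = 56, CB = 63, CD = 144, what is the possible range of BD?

From triangle ABD: |48 − 56| < BD < 48 + 56, i.e. 8 < BD < 104.
From triangle CBD: 81 < BD < 207.
Both must hold, so BD lies in the intersection.

81 < BD < 104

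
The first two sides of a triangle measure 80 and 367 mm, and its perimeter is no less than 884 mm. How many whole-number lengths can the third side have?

Triangle inequality: 287 < x < 447. Perimeter ≥ 884 gives x ≥ 884 − 80 − 367 = 437.
So 437 ≤ x < 447; integers 437 through 446: 10 values.

10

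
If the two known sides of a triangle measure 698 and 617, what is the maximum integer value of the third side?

The third side must be strictly less than 698 + 617 = 1315.
The largest integer below 1315 is 1314.

1314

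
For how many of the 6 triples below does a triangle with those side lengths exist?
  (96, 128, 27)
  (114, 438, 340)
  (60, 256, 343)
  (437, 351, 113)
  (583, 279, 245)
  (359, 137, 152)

2

(27,96,128): 27+96 ≤ 128 → not valid
(114,340,438): 114+340 > 438 → valid
(60,256,343): 60+256 ≤ 343 → not valid
(113,351,437): 113+351 > 437 → valid
(245,279,583): 245+279 ≤ 583 → not valid
(137,152,359): 137+152 ≤ 359 → not valid
2 of the 6 triples form a triangle.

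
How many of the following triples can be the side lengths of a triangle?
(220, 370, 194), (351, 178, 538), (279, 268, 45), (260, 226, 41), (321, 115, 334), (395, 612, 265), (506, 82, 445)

(194,220,370): 194+220 > 370 → valid
(178,351,538): 178+351 ≤ 538 → not valid
(45,268,279): 45+268 > 279 → valid
(41,226,260): 41+226 > 260 → valid
(115,321,334): 115+321 > 334 → valid
(265,395,612): 265+395 > 612 → valid
(82,445,506): 82+445 > 506 → valid
6 of the 7 triples form a triangle.

6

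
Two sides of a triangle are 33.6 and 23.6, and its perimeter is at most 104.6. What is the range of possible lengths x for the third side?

10.0 < x ≤ 47.4

Triangle inequality alone gives 10.0 < x < 57.2.
The perimeter condition gives x ≤ 104.6 − 33.6 − 23.6 = 47.4.
Intersecting the two: 10.0 < x ≤ 47.4.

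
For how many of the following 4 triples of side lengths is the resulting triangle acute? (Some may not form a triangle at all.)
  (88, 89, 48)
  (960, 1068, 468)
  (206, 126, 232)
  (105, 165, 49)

2

(88,89,48): 48²+88² = 10048 > 7921 = 89² → acute
(960,1068,468): 468²+960² = 1140624 = 1068² → right
(206,126,232): 126²+206² = 58312 > 53824 = 232² → acute
(105,165,49): 49+105 ≤ 165, not a triangle
2 of the 4 are acute.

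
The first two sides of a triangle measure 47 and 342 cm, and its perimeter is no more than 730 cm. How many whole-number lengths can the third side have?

Triangle inequality: 295 < x < 389. Perimeter ≤ 730 gives x ≤ 730 − 47 − 342 = 341.
So 295 < x ≤ 341; integers 296 through 341: 46 values.

46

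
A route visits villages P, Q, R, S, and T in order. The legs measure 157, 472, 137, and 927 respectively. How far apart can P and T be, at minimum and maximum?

The maximum is all hops collinear in one direction: 157 + 472 + 137 + 927 = 1693.
The longest hop is 927; the others sum to 766. Folding the others back against it leaves at least 927 − 766 = 161.

161 ≤ PT ≤ 1693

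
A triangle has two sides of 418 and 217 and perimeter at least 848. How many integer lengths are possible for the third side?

Triangle inequality: 201 < x < 635. Perimeter ≥ 848 gives x ≥ 848 − 418 − 217 = 213.
So 213 ≤ x < 635; integers 213 through 634: 422 values.

422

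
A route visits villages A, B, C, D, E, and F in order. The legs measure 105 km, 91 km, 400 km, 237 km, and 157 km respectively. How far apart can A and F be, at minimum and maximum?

0 ≤ AF ≤ 990 km

The maximum is all hops collinear in one direction: 105 + 91 + 400 + 237 + 157 = 990.
The longest hop is 400; the others sum to 590. Since 400 ≤ 590, the path can fold back on itself completely, so the minimum distance is 0.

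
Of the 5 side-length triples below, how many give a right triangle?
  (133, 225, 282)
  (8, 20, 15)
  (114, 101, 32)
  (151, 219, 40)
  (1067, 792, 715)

(133,225,282): 133²+225² = 68314 < 79524 = 282² → obtuse
(8,20,15): 8²+15² = 289 < 400 = 20² → obtuse
(114,101,32): 32²+101² = 11225 < 12996 = 114² → obtuse
(151,219,40): 40+151 ≤ 219, not a triangle
(1067,792,715): 715²+792² = 1138489 = 1067² → right
1 of the 5 is right.

1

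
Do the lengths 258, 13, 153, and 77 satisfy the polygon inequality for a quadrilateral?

No

For a quadrilateral, each side must be shorter than the sum of the others.
Here the longest side is 258, but the remaining 3 sides sum to only 243.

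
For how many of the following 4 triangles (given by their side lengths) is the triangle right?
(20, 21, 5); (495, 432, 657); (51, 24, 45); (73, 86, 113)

2

(20,21,5): 5²+20² = 425 < 441 = 21² → obtuse
(495,432,657): 432²+495² = 431649 = 657² → right
(51,24,45): 24²+45² = 2601 = 51² → right
(73,86,113): 73²+86² = 12725 < 12769 = 113² → obtuse
2 of the 4 are right.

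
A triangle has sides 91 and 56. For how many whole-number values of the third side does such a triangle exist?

The third side lies in the open interval (35, 147).
Integers from 36 to 146 inclusive: 146 − 36 + 1 = 111.

111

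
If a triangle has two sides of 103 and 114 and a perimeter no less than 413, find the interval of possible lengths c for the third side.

196 ≤ c < 217

Triangle inequality alone gives 11 < c < 217.
The perimeter condition gives c ≥ 413 − 103 − 114 = 196.
Intersecting the two: 196 ≤ c < 217.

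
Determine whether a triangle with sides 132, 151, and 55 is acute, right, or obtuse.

obtuse

Compare the square of the longest side to the sum of squares of the other two: 55² + 132² = 20449 < 22801 = 151².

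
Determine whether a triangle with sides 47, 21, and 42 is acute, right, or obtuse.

obtuse

Compare the square of the longest side to the sum of squares of the other two: 21² + 42² = 2205 < 2209 = 47².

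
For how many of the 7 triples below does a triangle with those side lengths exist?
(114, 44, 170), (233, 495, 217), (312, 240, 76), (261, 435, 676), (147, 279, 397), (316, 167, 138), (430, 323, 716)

(44,114,170): 44+114 ≤ 170 → not valid
(217,233,495): 217+233 ≤ 495 → not valid
(76,240,312): 76+240 > 312 → valid
(261,435,676): 261+435 > 676 → valid
(147,279,397): 147+279 > 397 → valid
(138,167,316): 138+167 ≤ 316 → not valid
(323,430,716): 323+430 > 716 → valid
4 of the 7 triples form a triangle.

4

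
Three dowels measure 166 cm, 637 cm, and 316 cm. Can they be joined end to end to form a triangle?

The longest side is 637, but the other two sum to only 482.
482 < 637, so the triangle inequality fails.

No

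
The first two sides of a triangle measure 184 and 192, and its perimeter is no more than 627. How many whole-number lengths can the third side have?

243

Triangle inequality: 8 < x < 376. Perimeter ≤ 627 gives x ≤ 627 − 184 − 192 = 251.
So 8 < x ≤ 251; integers 9 through 251: 243 values.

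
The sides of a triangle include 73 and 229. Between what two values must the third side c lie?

156 < c < 302

By the triangle inequality, c must be less than 73 + 229 = 302 and greater than |73 − 229| = 156.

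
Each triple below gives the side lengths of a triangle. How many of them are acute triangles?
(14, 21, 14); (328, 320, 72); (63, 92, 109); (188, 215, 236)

2

(14,21,14): 14²+14² = 392 < 441 = 21² → obtuse
(328,320,72): 72²+320² = 107584 = 328² → right
(63,92,109): 63²+92² = 12433 > 11881 = 109² → acute
(188,215,236): 188²+215² = 81569 > 55696 = 236² → acute
2 of the 4 are acute.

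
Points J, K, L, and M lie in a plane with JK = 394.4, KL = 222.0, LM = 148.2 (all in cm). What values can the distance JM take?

24.2 ≤ JM ≤ 764.6 cm

The maximum is all hops collinear in one direction: 394.4 + 222.0 + 148.2 = 764.6.
The longest hop is 394.4; the others sum to 370.2. Folding the others back against it leaves at least 394.4 − 370.2 = 24.2.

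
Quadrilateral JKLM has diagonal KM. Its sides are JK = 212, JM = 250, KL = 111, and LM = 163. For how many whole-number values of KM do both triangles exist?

From triangle JKM: 38 < KM < 462.
From triangle LKM: 52 < KM < 274.
Intersection: 52 < KM < 274, so integers 53 through 273: 221 values.

221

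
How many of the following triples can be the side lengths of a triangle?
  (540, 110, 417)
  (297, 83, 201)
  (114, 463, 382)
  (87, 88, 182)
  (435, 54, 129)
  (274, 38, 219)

(110,417,540): 110+417 ≤ 540 → not valid
(83,201,297): 83+201 ≤ 297 → not valid
(114,382,463): 114+382 > 463 → valid
(87,88,182): 87+88 ≤ 182 → not valid
(54,129,435): 54+129 ≤ 435 → not valid
(38,219,274): 38+219 ≤ 274 → not valid
1 of the 6 triples forms a triangle.

1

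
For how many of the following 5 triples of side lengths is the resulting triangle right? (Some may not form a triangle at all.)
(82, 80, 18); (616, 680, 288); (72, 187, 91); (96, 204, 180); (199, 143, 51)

(82,80,18): 18²+80² = 6724 = 82² → right
(616,680,288): 288²+616² = 462400 = 680² → right
(72,187,91): 72+91 ≤ 187, not a triangle
(96,204,180): 96²+180² = 41616 = 204² → right
(199,143,51): 51+143 ≤ 199, not a triangle
3 of the 5 are right.

3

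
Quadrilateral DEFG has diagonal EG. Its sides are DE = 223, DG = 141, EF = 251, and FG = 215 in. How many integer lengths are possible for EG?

281

From triangle DEG: 82 < EG < 364.
From triangle FEG: 36 < EG < 466.
Intersection: 82 < EG < 364, so integers 83 through 363: 281 values.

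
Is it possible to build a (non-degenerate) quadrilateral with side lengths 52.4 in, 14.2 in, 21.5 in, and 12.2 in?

No

For a quadrilateral, each side must be shorter than the sum of the others.
Here the longest side is 52.4, but the remaining 3 sides sum to only 47.9.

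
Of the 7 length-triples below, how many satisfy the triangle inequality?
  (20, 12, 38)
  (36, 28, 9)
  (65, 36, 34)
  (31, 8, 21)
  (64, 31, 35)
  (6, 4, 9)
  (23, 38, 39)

(12,20,38): 12+20 ≤ 38 → not valid
(9,28,36): 9+28 > 36 → valid
(34,36,65): 34+36 > 65 → valid
(8,21,31): 8+21 ≤ 31 → not valid
(31,35,64): 31+35 > 64 → valid
(4,6,9): 4+6 > 9 → valid
(23,38,39): 23+38 > 39 → valid
5 of the 7 triples form a triangle.

5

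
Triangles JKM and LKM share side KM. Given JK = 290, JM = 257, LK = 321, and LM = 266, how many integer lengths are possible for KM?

491

From triangle JKM: 33 < KM < 547.
From triangle LKM: 55 < KM < 587.
Intersection: 55 < KM < 547, so integers 56 through 546: 491 values.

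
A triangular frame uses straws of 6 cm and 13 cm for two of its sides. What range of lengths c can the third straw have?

By the triangle inequality, c must be less than 6 + 13 = 19 and greater than |6 − 13| = 7.

7 < c < 19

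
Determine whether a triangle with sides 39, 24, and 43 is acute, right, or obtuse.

acute

Compare the square of the longest side to the sum of squares of the other two: 24² + 39² = 2097 > 1849 = 43².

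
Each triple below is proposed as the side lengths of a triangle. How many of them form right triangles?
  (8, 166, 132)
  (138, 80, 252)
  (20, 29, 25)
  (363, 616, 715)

(8,166,132): 8+132 ≤ 166, not a triangle
(138,80,252): 80+138 ≤ 252, not a triangle
(20,29,25): 20²+25² = 1025 > 841 = 29² → acute
(363,616,715): 363²+616² = 511225 = 715² → right
1 of the 4 is right.

1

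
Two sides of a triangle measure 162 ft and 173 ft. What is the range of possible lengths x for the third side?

By the triangle inequality, x must be less than 162 + 173 = 335 and greater than |162 − 173| = 11.

11 < x < 335 (ft)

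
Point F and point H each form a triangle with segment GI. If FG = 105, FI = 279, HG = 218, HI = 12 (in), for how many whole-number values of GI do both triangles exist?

From triangle FGI: 174 < GI < 384.
From triangle HGI: 206 < GI < 230.
Intersection: 206 < GI < 230, so integers 207 through 229: 23 values.

23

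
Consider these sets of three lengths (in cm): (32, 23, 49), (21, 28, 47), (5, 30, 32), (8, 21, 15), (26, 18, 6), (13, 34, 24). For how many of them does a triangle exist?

(23,32,49): 23+32 > 49 → valid
(21,28,47): 21+28 > 47 → valid
(5,30,32): 5+30 > 32 → valid
(8,15,21): 8+15 > 21 → valid
(6,18,26): 6+18 ≤ 26 → not valid
(13,24,34): 13+24 > 34 → valid
5 of the 6 triples form a triangle.

5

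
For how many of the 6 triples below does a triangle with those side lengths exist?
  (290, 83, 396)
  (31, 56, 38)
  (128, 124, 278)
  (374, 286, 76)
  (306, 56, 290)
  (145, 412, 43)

(83,290,396): 83+290 ≤ 396 → not valid
(31,38,56): 31+38 > 56 → valid
(124,128,278): 124+128 ≤ 278 → not valid
(76,286,374): 76+286 ≤ 374 → not valid
(56,290,306): 56+290 > 306 → valid
(43,145,412): 43+145 ≤ 412 → not valid
2 of the 6 triples form a triangle.

2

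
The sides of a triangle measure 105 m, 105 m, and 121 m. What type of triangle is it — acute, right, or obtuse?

acute

Compare the square of the longest side to the sum of squares of the other two: 105² + 105² = 22050 > 14641 = 121².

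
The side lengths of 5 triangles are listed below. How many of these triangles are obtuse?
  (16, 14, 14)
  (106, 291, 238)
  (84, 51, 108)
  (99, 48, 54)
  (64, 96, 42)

4

(16,14,14): 14²+14² = 392 > 256 = 16² → acute
(106,291,238): 106²+238² = 67880 < 84681 = 291² → obtuse
(84,51,108): 51²+84² = 9657 < 11664 = 108² → obtuse
(99,48,54): 48²+54² = 5220 < 9801 = 99² → obtuse
(64,96,42): 42²+64² = 5860 < 9216 = 96² → obtuse
4 of the 5 are obtuse.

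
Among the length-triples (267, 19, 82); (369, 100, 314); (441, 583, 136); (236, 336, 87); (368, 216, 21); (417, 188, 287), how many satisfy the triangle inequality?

(19,82,267): 19+82 ≤ 267 → not valid
(100,314,369): 100+314 > 369 → valid
(136,441,583): 136+441 ≤ 583 → not valid
(87,236,336): 87+236 ≤ 336 → not valid
(21,216,368): 21+216 ≤ 368 → not valid
(188,287,417): 188+287 > 417 → valid
2 of the 6 triples form a triangle.

2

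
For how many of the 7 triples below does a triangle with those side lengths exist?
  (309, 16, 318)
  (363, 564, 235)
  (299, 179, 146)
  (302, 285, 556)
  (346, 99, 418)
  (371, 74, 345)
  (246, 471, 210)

6

(16,309,318): 16+309 > 318 → valid
(235,363,564): 235+363 > 564 → valid
(146,179,299): 146+179 > 299 → valid
(285,302,556): 285+302 > 556 → valid
(99,346,418): 99+346 > 418 → valid
(74,345,371): 74+345 > 371 → valid
(210,246,471): 210+246 ≤ 471 → not valid
6 of the 7 triples form a triangle.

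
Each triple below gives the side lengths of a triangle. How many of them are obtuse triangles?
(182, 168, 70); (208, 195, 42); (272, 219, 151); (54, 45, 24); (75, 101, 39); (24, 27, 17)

4

(182,168,70): 70²+168² = 33124 = 182² → right
(208,195,42): 42²+195² = 39789 < 43264 = 208² → obtuse
(272,219,151): 151²+219² = 70762 < 73984 = 272² → obtuse
(54,45,24): 24²+45² = 2601 < 2916 = 54² → obtuse
(75,101,39): 39²+75² = 7146 < 10201 = 101² → obtuse
(24,27,17): 17²+24² = 865 > 729 = 27² → acute
4 of the 6 are obtuse.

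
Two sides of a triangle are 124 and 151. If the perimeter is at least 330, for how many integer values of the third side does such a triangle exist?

Triangle inequality: 27 < x < 275. Perimeter ≥ 330 gives x ≥ 330 − 124 − 151 = 55.
So 55 ≤ x < 275; integers 55 through 274: 220 values.

220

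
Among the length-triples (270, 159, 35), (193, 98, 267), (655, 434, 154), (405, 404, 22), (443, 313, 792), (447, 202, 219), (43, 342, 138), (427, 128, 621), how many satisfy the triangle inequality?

2

(35,159,270): 35+159 ≤ 270 → not valid
(98,193,267): 98+193 > 267 → valid
(154,434,655): 154+434 ≤ 655 → not valid
(22,404,405): 22+404 > 405 → valid
(313,443,792): 313+443 ≤ 792 → not valid
(202,219,447): 202+219 ≤ 447 → not valid
(43,138,342): 43+138 ≤ 342 → not valid
(128,427,621): 128+427 ≤ 621 → not valid
2 of the 8 triples form a triangle.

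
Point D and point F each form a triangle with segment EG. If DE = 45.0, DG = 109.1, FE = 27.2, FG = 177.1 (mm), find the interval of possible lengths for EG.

149.9 < EG < 154.1

From triangle DEG: |45.0 − 109.1| < EG < 45.0 + 109.1, i.e. 64.1 < EG < 154.1.
From triangle FEG: 149.9 < EG < 204.3.
Both must hold, so EG lies in the intersection.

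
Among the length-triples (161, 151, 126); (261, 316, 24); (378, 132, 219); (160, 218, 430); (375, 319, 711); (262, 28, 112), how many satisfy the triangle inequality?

(126,151,161): 126+151 > 161 → valid
(24,261,316): 24+261 ≤ 316 → not valid
(132,219,378): 132+219 ≤ 378 → not valid
(160,218,430): 160+218 ≤ 430 → not valid
(319,375,711): 319+375 ≤ 711 → not valid
(28,112,262): 28+112 ≤ 262 → not valid
1 of the 6 triples forms a triangle.

1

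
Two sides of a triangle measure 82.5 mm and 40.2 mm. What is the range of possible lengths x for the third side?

42.3 < x < 122.7

By the triangle inequality, x must be less than 82.5 + 40.2 = 122.7 and greater than |82.5 − 40.2| = 42.3.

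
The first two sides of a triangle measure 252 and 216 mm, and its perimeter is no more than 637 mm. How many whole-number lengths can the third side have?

133

Triangle inequality: 36 < x < 468. Perimeter ≤ 637 gives x ≤ 637 − 252 − 216 = 169.
So 36 < x ≤ 169; integers 37 through 169: 133 values.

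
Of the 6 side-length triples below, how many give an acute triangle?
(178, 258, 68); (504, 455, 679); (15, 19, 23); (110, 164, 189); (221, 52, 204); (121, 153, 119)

(178,258,68): 68+178 ≤ 258, not a triangle
(504,455,679): 455²+504² = 461041 = 679² → right
(15,19,23): 15²+19² = 586 > 529 = 23² → acute
(110,164,189): 110²+164² = 38996 > 35721 = 189² → acute
(221,52,204): 52²+204² = 44320 < 48841 = 221² → obtuse
(121,153,119): 119²+121² = 28802 > 23409 = 153² → acute
3 of the 6 are acute.

3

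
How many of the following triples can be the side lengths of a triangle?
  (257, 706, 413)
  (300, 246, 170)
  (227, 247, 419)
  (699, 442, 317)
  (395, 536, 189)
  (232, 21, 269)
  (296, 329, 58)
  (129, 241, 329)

(257,413,706): 257+413 ≤ 706 → not valid
(170,246,300): 170+246 > 300 → valid
(227,247,419): 227+247 > 419 → valid
(317,442,699): 317+442 > 699 → valid
(189,395,536): 189+395 > 536 → valid
(21,232,269): 21+232 ≤ 269 → not valid
(58,296,329): 58+296 > 329 → valid
(129,241,329): 129+241 > 329 → valid
6 of the 8 triples form a triangle.

6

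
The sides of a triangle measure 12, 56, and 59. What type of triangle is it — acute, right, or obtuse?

Compare the square of the longest side to the sum of squares of the other two: 12² + 56² = 3280 < 3481 = 59².

obtuse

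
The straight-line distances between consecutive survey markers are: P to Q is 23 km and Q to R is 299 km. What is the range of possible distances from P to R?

276 ≤ PR ≤ 322 km

By the triangle inequality, |23 − 299| ≤ PR ≤ 23 + 299.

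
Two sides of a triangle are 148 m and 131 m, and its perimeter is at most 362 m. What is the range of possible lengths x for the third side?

Triangle inequality alone gives 17 < x < 279.
The perimeter condition gives x ≤ 362 − 148 − 131 = 83.
Intersecting the two: 17 < x ≤ 83.

17 < x ≤ 83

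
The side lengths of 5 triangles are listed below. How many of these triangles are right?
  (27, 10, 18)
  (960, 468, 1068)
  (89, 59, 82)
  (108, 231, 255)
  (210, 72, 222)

3

(27,10,18): 10²+18² = 424 < 729 = 27² → obtuse
(960,468,1068): 468²+960² = 1140624 = 1068² → right
(89,59,82): 59²+82² = 10205 > 7921 = 89² → acute
(108,231,255): 108²+231² = 65025 = 255² → right
(210,72,222): 72²+210² = 49284 = 222² → right
3 of the 5 are right.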